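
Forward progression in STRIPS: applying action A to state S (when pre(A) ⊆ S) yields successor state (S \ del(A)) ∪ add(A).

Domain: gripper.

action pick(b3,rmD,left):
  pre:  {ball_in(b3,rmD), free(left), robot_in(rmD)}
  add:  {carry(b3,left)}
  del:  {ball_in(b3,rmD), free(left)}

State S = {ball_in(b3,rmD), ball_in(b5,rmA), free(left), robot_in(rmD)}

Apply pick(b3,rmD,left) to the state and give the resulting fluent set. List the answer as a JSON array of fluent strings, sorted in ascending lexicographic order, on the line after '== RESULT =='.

Progress:
  pre ⊆ S: {ball_in(b3,rmD), free(left), robot_in(rmD)} ⊆ S  — applicable
  S \ del = {ball_in(b5,rmA), robot_in(rmD)}
  ∪ add   = {ball_in(b5,rmA), carry(b3,left), robot_in(rmD)}

== RESULT ==
["ball_in(b5,rmA)", "carry(b3,left)", "robot_in(rmD)"]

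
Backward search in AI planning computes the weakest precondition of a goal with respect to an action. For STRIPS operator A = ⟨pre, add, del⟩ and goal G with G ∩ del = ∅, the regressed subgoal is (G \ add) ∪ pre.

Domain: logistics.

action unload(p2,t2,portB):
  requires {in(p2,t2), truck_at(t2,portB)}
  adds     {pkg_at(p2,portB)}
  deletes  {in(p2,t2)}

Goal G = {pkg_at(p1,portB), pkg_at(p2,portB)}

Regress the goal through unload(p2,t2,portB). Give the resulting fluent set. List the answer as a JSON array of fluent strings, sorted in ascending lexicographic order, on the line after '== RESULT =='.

Compute (G \ add) ∪ pre:
  G ∩ del = {}  (empty — regression defined)
  G \ add = {pkg_at(p1,portB), pkg_at(p2,portB)} \ {pkg_at(p2,portB)} = {pkg_at(p1,portB)}
  ∪ pre   = {pkg_at(p1,portB)} ∪ {in(p2,t2), truck_at(t2,portB)}
          = {in(p2,t2), pkg_at(p1,portB), truck_at(t2,portB)}

== RESULT ==
["in(p2,t2)", "pkg_at(p1,portB)", "truck_at(t2,portB)"]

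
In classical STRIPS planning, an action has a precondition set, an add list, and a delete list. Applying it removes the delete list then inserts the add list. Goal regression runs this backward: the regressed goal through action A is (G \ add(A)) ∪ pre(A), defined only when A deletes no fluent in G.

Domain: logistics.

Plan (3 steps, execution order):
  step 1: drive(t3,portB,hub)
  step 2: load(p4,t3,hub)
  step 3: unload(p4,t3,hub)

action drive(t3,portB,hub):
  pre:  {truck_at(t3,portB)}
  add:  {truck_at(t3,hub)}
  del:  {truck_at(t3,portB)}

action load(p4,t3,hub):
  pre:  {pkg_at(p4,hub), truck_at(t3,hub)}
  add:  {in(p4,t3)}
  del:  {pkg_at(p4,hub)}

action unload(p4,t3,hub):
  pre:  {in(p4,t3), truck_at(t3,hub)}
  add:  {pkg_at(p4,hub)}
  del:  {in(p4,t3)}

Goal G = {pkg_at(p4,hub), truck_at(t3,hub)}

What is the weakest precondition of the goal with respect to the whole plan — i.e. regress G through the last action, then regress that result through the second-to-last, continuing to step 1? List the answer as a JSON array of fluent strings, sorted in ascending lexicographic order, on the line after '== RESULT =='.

Work backward from the goal:
  through step 3 (unload(p4,t3,hub)): drop {pkg_at(p4,hub)}, keep {truck_at(t3,hub)}, require {in(p4,t3), truck_at(t3,hub)}
    → {in(p4,t3), truck_at(t3,hub)}
  through step 2 (load(p4,t3,hub)): drop {in(p4,t3)}, keep {truck_at(t3,hub)}, require {pkg_at(p4,hub), truck_at(t3,hub)}
    → {pkg_at(p4,hub), truck_at(t3,hub)}
  through step 1 (drive(t3,portB,hub)): drop {truck_at(t3,hub)}, keep {pkg_at(p4,hub)}, require {truck_at(t3,portB)}
    → {pkg_at(p4,hub), truck_at(t3,portB)}

== RESULT ==
["pkg_at(p4,hub)", "truck_at(t3,portB)"]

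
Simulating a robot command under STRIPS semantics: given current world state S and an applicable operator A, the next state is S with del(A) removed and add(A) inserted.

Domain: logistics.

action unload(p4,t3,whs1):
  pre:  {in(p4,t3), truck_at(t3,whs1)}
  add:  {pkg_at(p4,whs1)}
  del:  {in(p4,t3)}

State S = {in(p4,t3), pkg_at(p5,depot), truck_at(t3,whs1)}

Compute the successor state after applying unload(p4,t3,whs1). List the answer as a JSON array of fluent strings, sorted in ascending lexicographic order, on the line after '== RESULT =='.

Progress:
  pre ⊆ S: {in(p4,t3), truck_at(t3,whs1)} ⊆ S  — applicable
  S \ del = {pkg_at(p5,depot), truck_at(t3,whs1)}
  ∪ add   = {pkg_at(p4,whs1), pkg_at(p5,depot), truck_at(t3,whs1)}

== RESULT ==
["pkg_at(p4,whs1)", "pkg_at(p5,depot)", "truck_at(t3,whs1)"]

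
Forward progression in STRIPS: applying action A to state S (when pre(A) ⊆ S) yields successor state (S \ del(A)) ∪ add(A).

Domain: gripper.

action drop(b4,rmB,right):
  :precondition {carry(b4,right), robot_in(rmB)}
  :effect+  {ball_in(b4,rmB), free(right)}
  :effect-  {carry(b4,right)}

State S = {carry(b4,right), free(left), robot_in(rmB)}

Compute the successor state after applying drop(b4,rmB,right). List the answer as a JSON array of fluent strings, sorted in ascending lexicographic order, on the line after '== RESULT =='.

Compute (S \ del) ∪ add:
  pre ⊆ S: {carry(b4,right), robot_in(rmB)} ⊆ S  — applicable
  S \ del = {free(left), robot_in(rmB)}
  ∪ add   = {ball_in(b4,rmB), free(left), free(right), robot_in(rmB)}

== RESULT ==
["ball_in(b4,rmB)", "free(left)", "free(right)", "robot_in(rmB)"]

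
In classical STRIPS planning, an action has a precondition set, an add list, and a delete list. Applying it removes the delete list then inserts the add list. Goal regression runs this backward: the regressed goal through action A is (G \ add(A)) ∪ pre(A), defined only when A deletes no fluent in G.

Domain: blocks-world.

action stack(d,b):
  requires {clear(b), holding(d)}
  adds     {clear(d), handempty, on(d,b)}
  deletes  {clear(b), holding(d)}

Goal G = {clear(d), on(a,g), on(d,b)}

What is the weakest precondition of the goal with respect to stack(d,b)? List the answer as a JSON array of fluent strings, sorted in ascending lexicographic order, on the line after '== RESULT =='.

Compute (G \ add) ∪ pre:
  G ∩ del = {}  (empty — regression defined)
  G \ add = {clear(d), on(a,g), on(d,b)} \ {clear(d), handempty, on(d,b)} = {on(a,g)}
  ∪ pre   = {on(a,g)} ∪ {clear(b), holding(d)}
          = {clear(b), holding(d), on(a,g)}

== RESULT ==
["clear(b)", "holding(d)", "on(a,g)"]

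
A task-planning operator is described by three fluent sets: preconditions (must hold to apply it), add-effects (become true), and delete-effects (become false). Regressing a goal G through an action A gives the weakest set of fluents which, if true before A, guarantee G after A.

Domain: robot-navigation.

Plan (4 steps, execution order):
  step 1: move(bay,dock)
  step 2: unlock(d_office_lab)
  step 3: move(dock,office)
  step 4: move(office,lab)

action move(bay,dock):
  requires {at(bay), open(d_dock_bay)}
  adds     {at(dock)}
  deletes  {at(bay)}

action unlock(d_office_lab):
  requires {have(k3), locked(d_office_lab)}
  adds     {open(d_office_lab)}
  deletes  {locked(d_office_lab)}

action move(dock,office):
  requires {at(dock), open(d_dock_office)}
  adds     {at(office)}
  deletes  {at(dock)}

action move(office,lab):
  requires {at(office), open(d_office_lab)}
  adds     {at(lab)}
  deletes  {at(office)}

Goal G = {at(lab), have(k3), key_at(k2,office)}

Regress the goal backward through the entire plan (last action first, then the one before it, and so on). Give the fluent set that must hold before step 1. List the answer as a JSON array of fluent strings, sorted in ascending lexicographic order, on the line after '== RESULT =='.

Regress step by step:
  through step 4 (move(office,lab)): drop {at(lab)}, keep {have(k3), key_at(k2,office)}, require {at(office), open(d_office_lab)}
    → {at(office), have(k3), key_at(k2,office), open(d_office_lab)}
  through step 3 (move(dock,office)): drop {at(office)}, keep {have(k3), key_at(k2,office), open(d_office_lab)}, require {at(dock), open(d_dock_office)}
    → {at(dock), have(k3), key_at(k2,office), open(d_dock_office), open(d_office_lab)}
  through step 2 (unlock(d_office_lab)): drop {open(d_office_lab)}, keep {at(dock), have(k3), key_at(k2,office), open(d_dock_office)}, require {have(k3), locked(d_office_lab)}
    → {at(dock), have(k3), key_at(k2,office), locked(d_office_lab), open(d_dock_office)}
  through step 1 (move(bay,dock)): drop {at(dock)}, keep {have(k3), key_at(k2,office), locked(d_office_lab), open(d_dock_office)}, require {at(bay), open(d_dock_bay)}
    → {at(bay), have(k3), key_at(k2,office), locked(d_office_lab), open(d_dock_bay), open(d_dock_office)}

== RESULT ==
["at(bay)", "have(k3)", "key_at(k2,office)", "locked(d_office_lab)", "open(d_dock_bay)", "open(d_dock_office)"]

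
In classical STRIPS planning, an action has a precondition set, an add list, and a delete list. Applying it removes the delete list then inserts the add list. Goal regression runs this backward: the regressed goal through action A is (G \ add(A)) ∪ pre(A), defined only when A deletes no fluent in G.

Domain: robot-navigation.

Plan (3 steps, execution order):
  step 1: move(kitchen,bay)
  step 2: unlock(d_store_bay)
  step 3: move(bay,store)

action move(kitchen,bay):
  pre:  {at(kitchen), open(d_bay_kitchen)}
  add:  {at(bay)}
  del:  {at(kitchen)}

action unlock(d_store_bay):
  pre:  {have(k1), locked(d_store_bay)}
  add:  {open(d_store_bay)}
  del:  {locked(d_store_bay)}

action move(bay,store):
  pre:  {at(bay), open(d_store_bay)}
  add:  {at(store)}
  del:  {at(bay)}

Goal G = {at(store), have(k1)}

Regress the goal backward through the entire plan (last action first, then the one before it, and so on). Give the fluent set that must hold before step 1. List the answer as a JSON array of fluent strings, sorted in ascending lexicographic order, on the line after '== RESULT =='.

Work backward from the goal:
  through step 3 (move(bay,store)): drop {at(store)}, keep {have(k1)}, require {at(bay), open(d_store_bay)}
    → {at(bay), have(k1), open(d_store_bay)}
  through step 2 (unlock(d_store_bay)): drop {open(d_store_bay)}, keep {at(bay), have(k1)}, require {have(k1), locked(d_store_bay)}
    → {at(bay), have(k1), locked(d_store_bay)}
  through step 1 (move(kitchen,bay)): drop {at(bay)}, keep {have(k1), locked(d_store_bay)}, require {at(kitchen), open(d_bay_kitchen)}
    → {at(kitchen), have(k1), locked(d_store_bay), open(d_bay_kitchen)}

== RESULT ==
["at(kitchen)", "have(k1)", "locked(d_store_bay)", "open(d_bay_kitchen)"]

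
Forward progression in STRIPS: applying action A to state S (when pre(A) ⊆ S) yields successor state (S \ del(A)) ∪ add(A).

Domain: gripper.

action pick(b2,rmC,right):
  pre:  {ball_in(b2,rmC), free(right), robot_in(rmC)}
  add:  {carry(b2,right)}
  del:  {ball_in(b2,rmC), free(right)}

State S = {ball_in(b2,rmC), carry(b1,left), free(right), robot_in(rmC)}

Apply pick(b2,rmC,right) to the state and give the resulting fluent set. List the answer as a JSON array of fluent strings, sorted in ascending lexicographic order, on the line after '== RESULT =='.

Progress:
  pre ⊆ S: {ball_in(b2,rmC), free(right), robot_in(rmC)} ⊆ S  — applicable
  S \ del = {carry(b1,left), robot_in(rmC)}
  ∪ add   = {carry(b1,left), carry(b2,right), robot_in(rmC)}

== RESULT ==
["carry(b1,left)", "carry(b2,right)", "robot_in(rmC)"]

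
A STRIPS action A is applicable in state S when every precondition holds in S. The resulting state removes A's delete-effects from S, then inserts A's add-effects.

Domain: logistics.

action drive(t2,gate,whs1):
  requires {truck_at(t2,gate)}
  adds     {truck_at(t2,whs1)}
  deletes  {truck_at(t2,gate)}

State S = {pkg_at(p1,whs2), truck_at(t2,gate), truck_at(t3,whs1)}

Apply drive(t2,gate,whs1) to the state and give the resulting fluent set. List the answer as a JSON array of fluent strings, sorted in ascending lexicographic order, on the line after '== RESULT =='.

Progress:
  pre ⊆ S: {truck_at(t2,gate)} ⊆ S  — applicable
  S \ del = {pkg_at(p1,whs2), truck_at(t3,whs1)}
  ∪ add   = {pkg_at(p1,whs2), truck_at(t2,whs1), truck_at(t3,whs1)}

== RESULT ==
["pkg_at(p1,whs2)", "truck_at(t2,whs1)", "truck_at(t3,whs1)"]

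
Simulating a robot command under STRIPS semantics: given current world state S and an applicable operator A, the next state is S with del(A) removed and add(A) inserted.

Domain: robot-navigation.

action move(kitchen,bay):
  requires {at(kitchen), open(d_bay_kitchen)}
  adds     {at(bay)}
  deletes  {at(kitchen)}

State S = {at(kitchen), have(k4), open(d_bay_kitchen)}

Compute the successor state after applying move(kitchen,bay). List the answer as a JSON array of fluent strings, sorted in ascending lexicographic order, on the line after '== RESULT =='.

Compute (S \ del) ∪ add:
  pre ⊆ S: {at(kitchen), open(d_bay_kitchen)} ⊆ S  — applicable
  S \ del = {have(k4), open(d_bay_kitchen)}
  ∪ add   = {at(bay), have(k4), open(d_bay_kitchen)}

== RESULT ==
["at(bay)", "have(k4)", "open(d_bay_kitchen)"]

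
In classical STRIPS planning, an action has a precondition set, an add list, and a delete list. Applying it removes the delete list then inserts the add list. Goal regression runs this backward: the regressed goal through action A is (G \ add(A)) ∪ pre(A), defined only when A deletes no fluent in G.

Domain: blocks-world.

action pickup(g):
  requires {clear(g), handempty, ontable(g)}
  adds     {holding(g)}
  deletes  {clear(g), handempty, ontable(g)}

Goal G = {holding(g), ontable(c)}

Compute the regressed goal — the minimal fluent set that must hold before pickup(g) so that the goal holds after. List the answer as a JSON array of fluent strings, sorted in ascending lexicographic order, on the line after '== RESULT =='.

Compute (G \ add) ∪ pre:
  G ∩ del = {}  (empty — regression defined)
  G \ add = {holding(g), ontable(c)} \ {holding(g)} = {ontable(c)}
  ∪ pre   = {ontable(c)} ∪ {clear(g), handempty, ontable(g)}
          = {clear(g), handempty, ontable(c), ontable(g)}

== RESULT ==
["clear(g)", "handempty", "ontable(c)", "ontable(g)"]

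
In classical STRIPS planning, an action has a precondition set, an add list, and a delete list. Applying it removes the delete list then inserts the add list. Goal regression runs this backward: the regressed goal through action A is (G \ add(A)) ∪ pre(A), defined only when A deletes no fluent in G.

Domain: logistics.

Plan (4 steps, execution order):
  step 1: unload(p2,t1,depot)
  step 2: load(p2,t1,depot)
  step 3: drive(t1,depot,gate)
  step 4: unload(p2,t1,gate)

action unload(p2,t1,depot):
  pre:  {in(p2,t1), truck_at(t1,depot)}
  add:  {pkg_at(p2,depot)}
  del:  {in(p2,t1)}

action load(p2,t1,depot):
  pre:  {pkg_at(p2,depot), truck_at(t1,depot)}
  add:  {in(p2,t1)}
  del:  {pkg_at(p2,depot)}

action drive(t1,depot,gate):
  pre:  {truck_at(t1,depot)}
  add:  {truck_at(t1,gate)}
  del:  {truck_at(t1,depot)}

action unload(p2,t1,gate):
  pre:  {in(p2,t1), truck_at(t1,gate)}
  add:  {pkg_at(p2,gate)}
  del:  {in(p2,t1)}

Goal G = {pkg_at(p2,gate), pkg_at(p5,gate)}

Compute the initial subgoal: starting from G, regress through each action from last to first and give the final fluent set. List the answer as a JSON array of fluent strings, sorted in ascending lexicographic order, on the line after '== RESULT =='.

Work backward from the goal:
  through step 4 (unload(p2,t1,gate)): drop {pkg_at(p2,gate)}, keep {pkg_at(p5,gate)}, require {in(p2,t1), truck_at(t1,gate)}
    → {in(p2,t1), pkg_at(p5,gate), truck_at(t1,gate)}
  through step 3 (drive(t1,depot,gate)): drop {truck_at(t1,gate)}, keep {in(p2,t1), pkg_at(p5,gate)}, require {truck_at(t1,depot)}
    → {in(p2,t1), pkg_at(p5,gate), truck_at(t1,depot)}
  through step 2 (load(p2,t1,depot)): drop {in(p2,t1)}, keep {pkg_at(p5,gate), truck_at(t1,depot)}, require {pkg_at(p2,depot), truck_at(t1,depot)}
    → {pkg_at(p2,depot), pkg_at(p5,gate), truck_at(t1,depot)}
  through step 1 (unload(p2,t1,depot)): drop {pkg_at(p2,depot)}, keep {pkg_at(p5,gate), truck_at(t1,depot)}, require {in(p2,t1), truck_at(t1,depot)}
    → {in(p2,t1), pkg_at(p5,gate), truck_at(t1,depot)}

== RESULT ==
["in(p2,t1)", "pkg_at(p5,gate)", "truck_at(t1,depot)"]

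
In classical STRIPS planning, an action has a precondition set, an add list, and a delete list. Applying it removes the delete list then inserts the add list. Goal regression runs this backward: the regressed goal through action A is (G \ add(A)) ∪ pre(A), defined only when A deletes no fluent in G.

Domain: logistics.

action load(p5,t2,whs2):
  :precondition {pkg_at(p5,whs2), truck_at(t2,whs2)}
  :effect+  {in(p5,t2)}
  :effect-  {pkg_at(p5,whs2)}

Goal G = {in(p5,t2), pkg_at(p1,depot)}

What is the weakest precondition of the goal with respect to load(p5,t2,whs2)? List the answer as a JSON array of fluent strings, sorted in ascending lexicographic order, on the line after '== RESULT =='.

Regress:
  G ∩ del = {}  (empty — regression defined)
  G \ add = {in(p5,t2), pkg_at(p1,depot)} \ {in(p5,t2)} = {pkg_at(p1,depot)}
  ∪ pre   = {pkg_at(p1,depot)} ∪ {pkg_at(p5,whs2), truck_at(t2,whs2)}
          = {pkg_at(p1,depot), pkg_at(p5,whs2), truck_at(t2,whs2)}

== RESULT ==
["pkg_at(p1,depot)", "pkg_at(p5,whs2)", "truck_at(t2,whs2)"]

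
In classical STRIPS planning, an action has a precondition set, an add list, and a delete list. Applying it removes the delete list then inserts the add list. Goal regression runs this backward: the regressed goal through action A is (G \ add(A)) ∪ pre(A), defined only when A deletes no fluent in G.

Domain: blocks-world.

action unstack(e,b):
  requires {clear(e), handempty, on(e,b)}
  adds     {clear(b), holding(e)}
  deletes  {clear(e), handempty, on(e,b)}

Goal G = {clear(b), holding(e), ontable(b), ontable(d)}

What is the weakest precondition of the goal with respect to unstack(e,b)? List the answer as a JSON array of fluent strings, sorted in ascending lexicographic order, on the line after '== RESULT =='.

Compute (G \ add) ∪ pre:
  G ∩ del = {}  (empty — regression defined)
  G \ add = {clear(b), holding(e), ontable(b), ontable(d)} \ {clear(b), holding(e)} = {ontable(b), ontable(d)}
  ∪ pre   = {ontable(b), ontable(d)} ∪ {clear(e), handempty, on(e,b)}
          = {clear(e), handempty, on(e,b), ontable(b), ontable(d)}

== RESULT ==
["clear(e)", "handempty", "on(e,b)", "ontable(b)", "ontable(d)"]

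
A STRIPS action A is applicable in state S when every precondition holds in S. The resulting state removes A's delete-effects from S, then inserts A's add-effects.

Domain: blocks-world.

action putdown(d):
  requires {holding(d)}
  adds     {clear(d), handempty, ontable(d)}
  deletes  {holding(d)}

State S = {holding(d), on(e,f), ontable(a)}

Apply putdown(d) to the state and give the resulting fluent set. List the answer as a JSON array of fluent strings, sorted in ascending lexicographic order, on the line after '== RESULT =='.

Progress:
  pre ⊆ S: {holding(d)} ⊆ S  — applicable
  S \ del = {on(e,f), ontable(a)}
  ∪ add   = {clear(d), handempty, on(e,f), ontable(a), ontable(d)}

== RESULT ==
["clear(d)", "handempty", "on(e,f)", "ontable(a)", "ontable(d)"]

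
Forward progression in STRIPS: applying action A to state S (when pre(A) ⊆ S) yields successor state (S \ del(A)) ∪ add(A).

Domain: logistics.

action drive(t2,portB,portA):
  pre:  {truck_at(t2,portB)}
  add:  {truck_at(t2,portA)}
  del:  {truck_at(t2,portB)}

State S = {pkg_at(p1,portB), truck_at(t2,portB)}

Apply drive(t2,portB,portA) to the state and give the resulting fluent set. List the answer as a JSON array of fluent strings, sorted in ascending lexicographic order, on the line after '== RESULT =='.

Compute (S \ del) ∪ add:
  pre ⊆ S: {truck_at(t2,portB)} ⊆ S  — applicable
  S \ del = {pkg_at(p1,portB)}
  ∪ add   = {pkg_at(p1,portB), truck_at(t2,portA)}

== RESULT ==
["pkg_at(p1,portB)", "truck_at(t2,portA)"]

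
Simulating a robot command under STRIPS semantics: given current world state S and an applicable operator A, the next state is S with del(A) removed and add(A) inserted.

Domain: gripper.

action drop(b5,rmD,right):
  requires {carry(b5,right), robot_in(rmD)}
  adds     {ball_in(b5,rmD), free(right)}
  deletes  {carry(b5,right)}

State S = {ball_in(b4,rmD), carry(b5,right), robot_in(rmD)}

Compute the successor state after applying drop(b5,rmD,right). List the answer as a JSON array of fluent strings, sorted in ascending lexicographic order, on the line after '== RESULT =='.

Progress:
  pre ⊆ S: {carry(b5,right), robot_in(rmD)} ⊆ S  — applicable
  S \ del = {ball_in(b4,rmD), robot_in(rmD)}
  ∪ add   = {ball_in(b4,rmD), ball_in(b5,rmD), free(right), robot_in(rmD)}

== RESULT ==
["ball_in(b4,rmD)", "ball_in(b5,rmD)", "free(right)", "robot_in(rmD)"]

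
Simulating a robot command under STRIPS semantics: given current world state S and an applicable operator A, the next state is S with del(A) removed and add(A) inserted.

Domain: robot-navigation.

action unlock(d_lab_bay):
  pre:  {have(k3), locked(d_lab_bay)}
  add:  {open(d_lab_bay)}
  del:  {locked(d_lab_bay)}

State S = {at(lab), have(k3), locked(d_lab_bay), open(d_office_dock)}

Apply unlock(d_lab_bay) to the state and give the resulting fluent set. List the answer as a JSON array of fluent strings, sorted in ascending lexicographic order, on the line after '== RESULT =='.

Compute (S \ del) ∪ add:
  pre ⊆ S: {have(k3), locked(d_lab_bay)} ⊆ S  — applicable
  S \ del = {at(lab), have(k3), open(d_office_dock)}
  ∪ add   = {at(lab), have(k3), open(d_lab_bay), open(d_office_dock)}

== RESULT ==
["at(lab)", "have(k3)", "open(d_lab_bay)", "open(d_office_dock)"]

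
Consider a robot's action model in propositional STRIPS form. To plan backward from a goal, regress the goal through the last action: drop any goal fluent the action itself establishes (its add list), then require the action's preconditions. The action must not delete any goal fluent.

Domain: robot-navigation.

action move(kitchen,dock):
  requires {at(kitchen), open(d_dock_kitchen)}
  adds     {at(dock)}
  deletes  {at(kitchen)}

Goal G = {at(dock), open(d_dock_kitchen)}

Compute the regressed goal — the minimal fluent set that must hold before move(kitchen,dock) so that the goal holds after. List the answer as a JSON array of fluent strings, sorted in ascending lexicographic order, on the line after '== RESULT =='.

Compute (G \ add) ∪ pre:
  G ∩ del = {}  (empty — regression defined)
  G \ add = {at(dock), open(d_dock_kitchen)} \ {at(dock)} = {open(d_dock_kitchen)}
  ∪ pre   = {open(d_dock_kitchen)} ∪ {at(kitchen), open(d_dock_kitchen)}
          = {at(kitchen), open(d_dock_kitchen)}

== RESULT ==
["at(kitchen)", "open(d_dock_kitchen)"]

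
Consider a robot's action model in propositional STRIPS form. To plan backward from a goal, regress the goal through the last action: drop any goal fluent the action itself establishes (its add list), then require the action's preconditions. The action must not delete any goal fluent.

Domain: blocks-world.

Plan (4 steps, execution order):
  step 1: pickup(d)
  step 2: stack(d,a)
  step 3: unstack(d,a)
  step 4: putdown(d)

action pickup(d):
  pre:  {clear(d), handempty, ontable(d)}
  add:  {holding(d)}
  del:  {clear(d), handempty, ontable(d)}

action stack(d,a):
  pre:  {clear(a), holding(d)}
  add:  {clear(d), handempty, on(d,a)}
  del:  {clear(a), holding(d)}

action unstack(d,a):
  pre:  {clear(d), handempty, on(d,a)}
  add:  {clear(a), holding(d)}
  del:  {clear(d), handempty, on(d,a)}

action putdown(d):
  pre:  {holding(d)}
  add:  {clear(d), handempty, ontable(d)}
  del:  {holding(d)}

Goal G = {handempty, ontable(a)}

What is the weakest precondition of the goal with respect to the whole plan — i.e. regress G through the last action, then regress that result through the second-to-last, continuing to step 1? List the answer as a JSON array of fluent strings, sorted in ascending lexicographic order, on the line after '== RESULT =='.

Regress step by step:
  through step 4 (putdown(d)): drop {handempty}, keep {ontable(a)}, require {holding(d)}
    → {holding(d), ontable(a)}
  through step 3 (unstack(d,a)): drop {holding(d)}, keep {ontable(a)}, require {clear(d), handempty, on(d,a)}
    → {clear(d), handempty, on(d,a), ontable(a)}
  through step 2 (stack(d,a)): drop {clear(d), handempty, on(d,a)}, keep {ontable(a)}, require {clear(a), holding(d)}
    → {clear(a), holding(d), ontable(a)}
  through step 1 (pickup(d)): drop {holding(d)}, keep {clear(a), ontable(a)}, require {clear(d), handempty, ontable(d)}
    → {clear(a), clear(d), handempty, ontable(a), ontable(d)}

== RESULT ==
["clear(a)", "clear(d)", "handempty", "ontable(a)", "ontable(d)"]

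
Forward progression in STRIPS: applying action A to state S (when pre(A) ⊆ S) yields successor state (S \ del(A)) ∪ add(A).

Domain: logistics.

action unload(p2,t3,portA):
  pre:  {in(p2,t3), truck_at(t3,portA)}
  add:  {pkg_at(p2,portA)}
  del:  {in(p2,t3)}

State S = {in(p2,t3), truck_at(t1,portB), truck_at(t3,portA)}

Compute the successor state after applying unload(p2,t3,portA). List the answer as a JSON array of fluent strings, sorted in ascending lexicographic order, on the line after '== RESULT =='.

Compute (S \ del) ∪ add:
  pre ⊆ S: {in(p2,t3), truck_at(t3,portA)} ⊆ S  — applicable
  S \ del = {truck_at(t1,portB), truck_at(t3,portA)}
  ∪ add   = {pkg_at(p2,portA), truck_at(t1,portB), truck_at(t3,portA)}

== RESULT ==
["pkg_at(p2,portA)", "truck_at(t1,portB)", "truck_at(t3,portA)"]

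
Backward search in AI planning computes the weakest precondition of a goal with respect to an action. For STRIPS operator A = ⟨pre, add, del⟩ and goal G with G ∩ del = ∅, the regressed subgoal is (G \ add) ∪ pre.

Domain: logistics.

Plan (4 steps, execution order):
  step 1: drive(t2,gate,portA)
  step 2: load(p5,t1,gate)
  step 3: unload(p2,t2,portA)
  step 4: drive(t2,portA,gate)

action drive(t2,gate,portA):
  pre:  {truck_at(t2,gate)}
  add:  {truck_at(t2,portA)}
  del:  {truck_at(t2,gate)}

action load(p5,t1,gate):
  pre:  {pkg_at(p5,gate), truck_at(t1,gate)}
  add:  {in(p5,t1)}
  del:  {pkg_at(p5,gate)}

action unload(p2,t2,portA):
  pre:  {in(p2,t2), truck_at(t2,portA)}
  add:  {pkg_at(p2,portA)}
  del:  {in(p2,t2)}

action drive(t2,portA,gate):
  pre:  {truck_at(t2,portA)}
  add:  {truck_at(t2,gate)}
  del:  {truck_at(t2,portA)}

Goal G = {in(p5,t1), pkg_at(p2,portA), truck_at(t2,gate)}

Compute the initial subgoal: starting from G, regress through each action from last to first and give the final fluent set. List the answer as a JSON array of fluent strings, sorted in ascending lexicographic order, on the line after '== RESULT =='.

Work backward from the goal:
  through step 4 (drive(t2,portA,gate)): drop {truck_at(t2,gate)}, keep {in(p5,t1), pkg_at(p2,portA)}, require {truck_at(t2,portA)}
    → {in(p5,t1), pkg_at(p2,portA), truck_at(t2,portA)}
  through step 3 (unload(p2,t2,portA)): drop {pkg_at(p2,portA)}, keep {in(p5,t1), truck_at(t2,portA)}, require {in(p2,t2), truck_at(t2,portA)}
    → {in(p2,t2), in(p5,t1), truck_at(t2,portA)}
  through step 2 (load(p5,t1,gate)): drop {in(p5,t1)}, keep {in(p2,t2), truck_at(t2,portA)}, require {pkg_at(p5,gate), truck_at(t1,gate)}
    → {in(p2,t2), pkg_at(p5,gate), truck_at(t1,gate), truck_at(t2,portA)}
  through step 1 (drive(t2,gate,portA)): drop {truck_at(t2,portA)}, keep {in(p2,t2), pkg_at(p5,gate), truck_at(t1,gate)}, require {truck_at(t2,gate)}
    → {in(p2,t2), pkg_at(p5,gate), truck_at(t1,gate), truck_at(t2,gate)}

== RESULT ==
["in(p2,t2)", "pkg_at(p5,gate)", "truck_at(t1,gate)", "truck_at(t2,gate)"]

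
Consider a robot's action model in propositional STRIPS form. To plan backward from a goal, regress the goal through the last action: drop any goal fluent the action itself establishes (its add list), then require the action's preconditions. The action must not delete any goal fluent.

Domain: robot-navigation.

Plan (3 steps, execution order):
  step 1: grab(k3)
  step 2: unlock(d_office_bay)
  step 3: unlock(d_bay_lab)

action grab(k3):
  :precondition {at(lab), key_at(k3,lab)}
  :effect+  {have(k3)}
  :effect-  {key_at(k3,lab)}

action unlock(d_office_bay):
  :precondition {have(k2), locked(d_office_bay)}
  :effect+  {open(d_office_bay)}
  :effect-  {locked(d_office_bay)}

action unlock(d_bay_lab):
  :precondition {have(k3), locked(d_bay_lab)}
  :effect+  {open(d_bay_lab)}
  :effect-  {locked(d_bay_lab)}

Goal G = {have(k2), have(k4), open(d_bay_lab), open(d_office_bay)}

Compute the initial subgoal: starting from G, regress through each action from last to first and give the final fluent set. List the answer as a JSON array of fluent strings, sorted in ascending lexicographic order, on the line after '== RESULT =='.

Work backward from the goal:
  through step 3 (unlock(d_bay_lab)): drop {open(d_bay_lab)}, keep {have(k2), have(k4), open(d_office_bay)}, require {have(k3), locked(d_bay_lab)}
    → {have(k2), have(k3), have(k4), locked(d_bay_lab), open(d_office_bay)}
  through step 2 (unlock(d_office_bay)): drop {open(d_office_bay)}, keep {have(k2), have(k3), have(k4), locked(d_bay_lab)}, require {have(k2), locked(d_office_bay)}
    → {have(k2), have(k3), have(k4), locked(d_bay_lab), locked(d_office_bay)}
  through step 1 (grab(k3)): drop {have(k3)}, keep {have(k2), have(k4), locked(d_bay_lab), locked(d_office_bay)}, require {at(lab), key_at(k3,lab)}
    → {at(lab), have(k2), have(k4), key_at(k3,lab), locked(d_bay_lab), locked(d_office_bay)}

== RESULT ==
["at(lab)", "have(k2)", "have(k4)", "key_at(k3,lab)", "locked(d_bay_lab)", "locked(d_office_bay)"]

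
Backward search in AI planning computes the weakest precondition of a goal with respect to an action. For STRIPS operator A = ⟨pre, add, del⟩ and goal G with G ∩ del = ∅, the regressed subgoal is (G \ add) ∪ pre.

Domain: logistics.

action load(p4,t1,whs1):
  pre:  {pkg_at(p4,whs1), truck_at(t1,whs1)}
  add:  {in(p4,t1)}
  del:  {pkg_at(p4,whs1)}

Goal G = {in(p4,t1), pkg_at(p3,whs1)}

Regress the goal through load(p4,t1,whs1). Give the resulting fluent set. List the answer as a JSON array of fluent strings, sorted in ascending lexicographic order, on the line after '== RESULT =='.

Regress:
  G ∩ del = {}  (empty — regression defined)
  G \ add = {in(p4,t1), pkg_at(p3,whs1)} \ {in(p4,t1)} = {pkg_at(p3,whs1)}
  ∪ pre   = {pkg_at(p3,whs1)} ∪ {pkg_at(p4,whs1), truck_at(t1,whs1)}
          = {pkg_at(p3,whs1), pkg_at(p4,whs1), truck_at(t1,whs1)}

== RESULT ==
["pkg_at(p3,whs1)", "pkg_at(p4,whs1)", "truck_at(t1,whs1)"]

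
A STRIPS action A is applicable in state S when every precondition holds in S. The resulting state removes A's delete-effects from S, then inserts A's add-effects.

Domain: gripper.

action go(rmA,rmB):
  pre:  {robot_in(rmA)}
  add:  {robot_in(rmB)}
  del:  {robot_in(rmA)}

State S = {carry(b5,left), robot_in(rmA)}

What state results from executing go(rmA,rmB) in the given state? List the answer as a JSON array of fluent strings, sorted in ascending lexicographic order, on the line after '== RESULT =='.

Progress:
  pre ⊆ S: {robot_in(rmA)} ⊆ S  — applicable
  S \ del = {carry(b5,left)}
  ∪ add   = {carry(b5,left), robot_in(rmB)}

== RESULT ==
["carry(b5,left)", "robot_in(rmB)"]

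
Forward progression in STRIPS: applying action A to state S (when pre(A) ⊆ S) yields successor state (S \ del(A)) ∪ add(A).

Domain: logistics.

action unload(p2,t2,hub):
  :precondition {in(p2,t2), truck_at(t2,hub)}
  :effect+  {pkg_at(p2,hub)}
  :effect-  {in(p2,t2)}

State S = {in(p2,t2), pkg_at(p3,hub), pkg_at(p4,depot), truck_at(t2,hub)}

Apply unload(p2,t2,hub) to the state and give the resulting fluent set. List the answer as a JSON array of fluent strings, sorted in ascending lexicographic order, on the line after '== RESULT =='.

Compute (S \ del) ∪ add:
  pre ⊆ S: {in(p2,t2), truck_at(t2,hub)} ⊆ S  — applicable
  S \ del = {pkg_at(p3,hub), pkg_at(p4,depot), truck_at(t2,hub)}
  ∪ add   = {pkg_at(p2,hub), pkg_at(p3,hub), pkg_at(p4,depot), truck_at(t2,hub)}

== RESULT ==
["pkg_at(p2,hub)", "pkg_at(p3,hub)", "pkg_at(p4,depot)", "truck_at(t2,hub)"]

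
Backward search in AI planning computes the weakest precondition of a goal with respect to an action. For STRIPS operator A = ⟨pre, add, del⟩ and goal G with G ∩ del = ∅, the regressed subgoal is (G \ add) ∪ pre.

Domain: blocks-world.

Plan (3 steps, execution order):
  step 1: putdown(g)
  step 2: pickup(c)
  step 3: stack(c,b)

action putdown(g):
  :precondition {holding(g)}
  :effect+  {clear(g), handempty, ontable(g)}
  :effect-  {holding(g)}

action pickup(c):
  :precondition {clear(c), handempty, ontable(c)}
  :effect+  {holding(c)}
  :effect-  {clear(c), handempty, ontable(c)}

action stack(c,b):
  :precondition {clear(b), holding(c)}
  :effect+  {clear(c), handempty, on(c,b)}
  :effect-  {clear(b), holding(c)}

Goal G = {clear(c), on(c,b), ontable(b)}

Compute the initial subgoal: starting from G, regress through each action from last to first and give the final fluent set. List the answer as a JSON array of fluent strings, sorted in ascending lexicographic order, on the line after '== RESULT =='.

Regress step by step:
  through step 3 (stack(c,b)): drop {clear(c), on(c,b)}, keep {ontable(b)}, require {clear(b), holding(c)}
    → {clear(b), holding(c), ontable(b)}
  through step 2 (pickup(c)): drop {holding(c)}, keep {clear(b), ontable(b)}, require {clear(c), handempty, ontable(c)}
    → {clear(b), clear(c), handempty, ontable(b), ontable(c)}
  through step 1 (putdown(g)): drop {handempty}, keep {clear(b), clear(c), ontable(b), ontable(c)}, require {holding(g)}
    → {clear(b), clear(c), holding(g), ontable(b), ontable(c)}

== RESULT ==
["clear(b)", "clear(c)", "holding(g)", "ontable(b)", "ontable(c)"]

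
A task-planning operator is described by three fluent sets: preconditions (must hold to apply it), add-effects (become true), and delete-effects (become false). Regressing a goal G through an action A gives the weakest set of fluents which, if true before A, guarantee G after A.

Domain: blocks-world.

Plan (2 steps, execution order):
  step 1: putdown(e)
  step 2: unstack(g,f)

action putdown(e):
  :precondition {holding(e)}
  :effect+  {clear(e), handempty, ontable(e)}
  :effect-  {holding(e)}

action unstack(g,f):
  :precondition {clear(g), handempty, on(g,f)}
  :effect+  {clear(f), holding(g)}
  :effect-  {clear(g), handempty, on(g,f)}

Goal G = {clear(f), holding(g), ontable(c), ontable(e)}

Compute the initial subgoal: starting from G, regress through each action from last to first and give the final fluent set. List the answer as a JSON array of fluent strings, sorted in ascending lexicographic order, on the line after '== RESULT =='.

Regress step by step:
  through step 2 (unstack(g,f)): drop {clear(f), holding(g)}, keep {ontable(c), ontable(e)}, require {clear(g), handempty, on(g,f)}
    → {clear(g), handempty, on(g,f), ontable(c), ontable(e)}
  through step 1 (putdown(e)): drop {handempty, ontable(e)}, keep {clear(g), on(g,f), ontable(c)}, require {holding(e)}
    → {clear(g), holding(e), on(g,f), ontable(c)}

== RESULT ==
["clear(g)", "holding(e)", "on(g,f)", "ontable(c)"]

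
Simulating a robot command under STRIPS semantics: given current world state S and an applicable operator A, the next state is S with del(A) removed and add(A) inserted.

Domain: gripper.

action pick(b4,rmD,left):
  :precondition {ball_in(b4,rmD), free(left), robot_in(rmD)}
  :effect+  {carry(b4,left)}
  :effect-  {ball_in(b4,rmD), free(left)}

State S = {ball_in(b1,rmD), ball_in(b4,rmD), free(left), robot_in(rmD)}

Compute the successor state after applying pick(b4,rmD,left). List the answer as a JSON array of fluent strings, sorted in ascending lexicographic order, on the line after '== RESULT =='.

Compute (S \ del) ∪ add:
  pre ⊆ S: {ball_in(b4,rmD), free(left), robot_in(rmD)} ⊆ S  — applicable
  S \ del = {ball_in(b1,rmD), robot_in(rmD)}
  ∪ add   = {ball_in(b1,rmD), carry(b4,left), robot_in(rmD)}

== RESULT ==
["ball_in(b1,rmD)", "carry(b4,left)", "robot_in(rmD)"]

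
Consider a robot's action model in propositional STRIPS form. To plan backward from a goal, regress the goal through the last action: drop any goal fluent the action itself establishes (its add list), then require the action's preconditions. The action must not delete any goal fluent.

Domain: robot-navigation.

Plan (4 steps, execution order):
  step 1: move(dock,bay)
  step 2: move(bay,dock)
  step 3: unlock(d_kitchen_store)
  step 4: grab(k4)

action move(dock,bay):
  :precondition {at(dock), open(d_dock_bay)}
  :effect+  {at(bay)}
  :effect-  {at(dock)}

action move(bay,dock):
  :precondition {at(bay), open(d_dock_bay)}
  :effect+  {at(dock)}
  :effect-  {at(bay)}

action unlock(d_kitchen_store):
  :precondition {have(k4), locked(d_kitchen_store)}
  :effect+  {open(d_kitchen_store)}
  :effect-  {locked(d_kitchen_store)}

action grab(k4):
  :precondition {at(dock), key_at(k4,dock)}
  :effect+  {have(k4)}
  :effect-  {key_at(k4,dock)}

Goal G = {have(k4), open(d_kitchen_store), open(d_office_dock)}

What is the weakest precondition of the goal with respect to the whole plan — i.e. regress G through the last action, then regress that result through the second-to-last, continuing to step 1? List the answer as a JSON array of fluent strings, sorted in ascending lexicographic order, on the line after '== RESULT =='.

Regress step by step:
  through step 4 (grab(k4)): drop {have(k4)}, keep {open(d_kitchen_store), open(d_office_dock)}, require {at(dock), key_at(k4,dock)}
    → {at(dock), key_at(k4,dock), open(d_kitchen_store), open(d_office_dock)}
  through step 3 (unlock(d_kitchen_store)): drop {open(d_kitchen_store)}, keep {at(dock), key_at(k4,dock), open(d_office_dock)}, require {have(k4), locked(d_kitchen_store)}
    → {at(dock), have(k4), key_at(k4,dock), locked(d_kitchen_store), open(d_office_dock)}
  through step 2 (move(bay,dock)): drop {at(dock)}, keep {have(k4), key_at(k4,dock), locked(d_kitchen_store), open(d_office_dock)}, require {at(bay), open(d_dock_bay)}
    → {at(bay), have(k4), key_at(k4,dock), locked(d_kitchen_store), open(d_dock_bay), open(d_office_dock)}
  through step 1 (move(dock,bay)): drop {at(bay)}, keep {have(k4), key_at(k4,dock), locked(d_kitchen_store), open(d_dock_bay), open(d_office_dock)}, require {at(dock), open(d_dock_bay)}
    → {at(dock), have(k4), key_at(k4,dock), locked(d_kitchen_store), open(d_dock_bay), open(d_office_dock)}

== RESULT ==
["at(dock)", "have(k4)", "key_at(k4,dock)", "locked(d_kitchen_store)", "open(d_dock_bay)", "open(d_office_dock)"]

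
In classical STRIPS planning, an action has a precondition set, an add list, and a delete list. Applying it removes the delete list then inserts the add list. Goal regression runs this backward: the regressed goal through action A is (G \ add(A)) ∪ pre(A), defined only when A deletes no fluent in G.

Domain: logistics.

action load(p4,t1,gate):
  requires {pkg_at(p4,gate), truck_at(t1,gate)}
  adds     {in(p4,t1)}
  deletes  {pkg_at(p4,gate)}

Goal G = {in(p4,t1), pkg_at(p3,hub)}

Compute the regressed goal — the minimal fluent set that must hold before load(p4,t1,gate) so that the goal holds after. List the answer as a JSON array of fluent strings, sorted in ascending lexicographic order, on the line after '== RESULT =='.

Regress:
  G ∩ del = {}  (empty — regression defined)
  G \ add = {in(p4,t1), pkg_at(p3,hub)} \ {in(p4,t1)} = {pkg_at(p3,hub)}
  ∪ pre   = {pkg_at(p3,hub)} ∪ {pkg_at(p4,gate), truck_at(t1,gate)}
          = {pkg_at(p3,hub), pkg_at(p4,gate), truck_at(t1,gate)}

== RESULT ==
["pkg_at(p3,hub)", "pkg_at(p4,gate)", "truck_at(t1,gate)"]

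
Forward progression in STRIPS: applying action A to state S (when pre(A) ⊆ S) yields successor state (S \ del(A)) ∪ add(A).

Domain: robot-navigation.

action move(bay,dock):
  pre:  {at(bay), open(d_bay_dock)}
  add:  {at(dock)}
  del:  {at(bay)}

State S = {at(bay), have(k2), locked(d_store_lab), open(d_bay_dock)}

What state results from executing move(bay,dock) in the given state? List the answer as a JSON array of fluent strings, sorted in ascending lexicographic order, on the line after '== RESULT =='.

Progress:
  pre ⊆ S: {at(bay), open(d_bay_dock)} ⊆ S  — applicable
  S \ del = {have(k2), locked(d_store_lab), open(d_bay_dock)}
  ∪ add   = {at(dock), have(k2), locked(d_store_lab), open(d_bay_dock)}

== RESULT ==
["at(dock)", "have(k2)", "locked(d_store_lab)", "open(d_bay_dock)"]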